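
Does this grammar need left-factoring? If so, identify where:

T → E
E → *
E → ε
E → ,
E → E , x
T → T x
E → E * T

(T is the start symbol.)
Left-factoring is needed when two productions for the same non-terminal
share a common prefix on the right-hand side.

Productions for T:
  T → E
  T → T x
Productions for E:
  E → *
  E → ε
  E → ,
  E → E , x
  E → E * T

Found common prefix 'E' in productions for E

Answer: Yes, E has productions with common prefix 'E'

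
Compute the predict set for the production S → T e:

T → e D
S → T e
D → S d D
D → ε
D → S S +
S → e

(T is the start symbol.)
{ 'e' }

PREDICT(S → T e) = (FIRST(RHS) \ {ε}) ∪ (FOLLOW(S) if ε ∈ FIRST(RHS), i.e. RHS ⇒* ε)
FIRST(T) = { 'e' }
FIRST(T e) = { 'e' }
ε ∉ FIRST(T e), so FOLLOW(S) is not added.
PREDICT(S → T e) = { 'e' }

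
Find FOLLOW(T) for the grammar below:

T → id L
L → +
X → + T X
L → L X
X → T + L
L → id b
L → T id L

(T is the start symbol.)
T is the start symbol, so $ ∈ FOLLOW(T).
In X → + T X: T is followed by X, add FIRST(X) \ {ε} = { '+', 'id' }
In X → T + L: T is followed by '+' L, add FIRST('+' L) \ {ε} = { '+' }
In L → T id L: T is followed by id L, add FIRST(id L) \ {ε} = { 'id' }

Taking the union: FOLLOW(T) = { $, '+', 'id' }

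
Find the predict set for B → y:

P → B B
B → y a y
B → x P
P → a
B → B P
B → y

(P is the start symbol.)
{ 'y' }

PREDICT(B → y) = (FIRST(RHS) \ {ε}) ∪ (FOLLOW(B) if ε ∈ FIRST(RHS), i.e. RHS ⇒* ε)
FIRST(y) = { 'y' }
ε ∉ FIRST(y), so FOLLOW(B) is not added.
PREDICT(B → y) = { 'y' }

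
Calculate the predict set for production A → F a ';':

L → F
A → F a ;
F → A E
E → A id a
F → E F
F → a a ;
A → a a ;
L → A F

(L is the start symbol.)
{ 'a' }

PREDICT(A → F a ';') = (FIRST(RHS) \ {ε}) ∪ (FOLLOW(A) if ε ∈ FIRST(RHS), i.e. RHS ⇒* ε)
FIRST(F) = { 'a' }
FIRST(F a ';') = { 'a' }
ε ∉ FIRST(F a ';'), so FOLLOW(A) is not added.
PREDICT(A → F a ';') = { 'a' }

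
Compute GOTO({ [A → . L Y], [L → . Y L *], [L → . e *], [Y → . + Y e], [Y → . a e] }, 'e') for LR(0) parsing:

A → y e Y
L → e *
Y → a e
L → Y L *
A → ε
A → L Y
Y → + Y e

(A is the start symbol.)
GOTO(I, 'e') = CLOSURE({ [A → αX.β] : [A → α.Xβ] ∈ I, X = 'e' })

Items with dot before 'e', with the dot advanced:
  [L → . e *] → [L → e . *]
Closure adds nothing (no advanced item has the dot before a non-terminal).

GOTO = { [L → e . *] }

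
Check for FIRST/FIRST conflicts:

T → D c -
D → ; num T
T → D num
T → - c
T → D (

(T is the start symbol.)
FIRST sets of the non-terminals at (or reachable through a nullable prefix from) the front of some alternative:
  FIRST(D) = { ';' }

Productions for T:
  T → D c -: FIRST = { ';' }
  T → D num: FIRST = { ';' }
  T → - c: FIRST = { '-' }
  T → D (: FIRST = { ';' }
D has only one production, so no FIRST/FIRST conflict is possible there.

Conflict for T: T → D c - and T → D num
  Overlap: { ';' }
Conflict for T: T → D c - and T → D (
  Overlap: { ';' }
Conflict for T: T → D num and T → D (
  Overlap: { ';' }

Answer: Yes. T → D c '-' / T → D num on { ';' }; T → D c '-' / T → D '(' on { ';' }; T → D num / T → D '(' on { ';' }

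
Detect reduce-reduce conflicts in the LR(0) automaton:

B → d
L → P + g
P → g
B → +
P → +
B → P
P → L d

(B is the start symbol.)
A reduce-reduce conflict occurs when an LR(0) state has two complete items [A → α .] and [B → β .] — both call for a reduction, and with no lookahead the parser cannot choose between them.

Augment with B' → B and build the canonical LR(0) collection (I0 = CLOSURE({[B' → . B]}), then GOTO on every symbol after a dot until no new states appear). It has 10 states:
  I0: { [B → . +], [B → . P], [B → . d], [B' → . B], [L → . P + g], [P → . +], [P → . L d], [P → . g] }  — shift
  I1: { [B → + .], [P → + .] }  — 2 reduces
  I2: { [B' → B .] }  — accept
  I3: { [P → L . d] }  — shift
  I4: { [B → P .], [L → P . + g] }  — shift, reduce
  I5: { [B → d .] }  — reduce
  I6: { [P → g .] }  — reduce
  I7: { [L → P + . g] }  — shift
  I8: { [L → P + g .] }  — reduce
  I9: { [P → L d .] }  — reduce

I1 contains complete items [B → + .], [P → + .] — reduce-reduce conflict.

Answer: Yes — I1: [B → + .] vs [P → + .]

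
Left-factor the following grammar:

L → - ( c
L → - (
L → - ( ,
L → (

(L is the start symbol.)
L → - ( L'
L' → c
L' → ε
L' → ,
L → (

Left-factoring transforms A → αβ₁ | αβ₂ into A → αA' and A' → β₁ | β₂
(α is the longest common prefix among the alternatives). Repeat until
no nonterminal has two alternatives with a common prefix.

Round 1: L has alternatives sharing prefix '- ('. Introduce L': L → - ( L'
  Add: L' → c
  Add: L' → ε
  Add: L' → ,

No remaining common prefixes — done.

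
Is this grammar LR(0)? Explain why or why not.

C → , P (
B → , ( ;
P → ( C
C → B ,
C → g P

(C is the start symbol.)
A grammar is LR(0) if no state in the canonical LR(0) collection has:
  - both a shift item (dot before a terminal) and a complete item (shift-reduce conflict), or
  - two or more complete items (reduce-reduce conflict; the accept item [C' → C .] counts as a complete item here).

Augment with C' → C and build the canonical LR(0) collection (I0 = CLOSURE({[C' → . C]}), then GOTO on every symbol after a dot until no new states appear). It has 13 states:
  I0: { [B → . , ( ;], [C → . , P (], [C → . B ,], [C → . g P], [C' → . C] }  — shift
  I1: { [B → , . ( ;], [C → , . P (], [P → . ( C] }  — shift
  I2: { [C → B . ,] }  — shift
  I3: { [C' → C .] }  — accept
  I4: { [C → g . P], [P → . ( C] }  — shift
  I5: { [B → . , ( ;], [C → . , P (], [C → . B ,], [C → . g P], [P → ( . C] }  — shift
  I6: { [C → g P .] }  — reduce
  I7: { [P → ( C .] }  — reduce
  I8: { [C → B , .] }  — reduce
  I9: { [B → , ( . ;], [B → . , ( ;], [C → . , P (], [C → . B ,], [C → . g P], [P → ( . C] }  — shift
  I10: { [C → , P . (] }  — shift
  I11: { [C → , P ( .] }  — reduce
  I12: { [B → , ( ; .] }  — reduce

Every state is either a pure shift/goto state or contains exactly one complete item and nothing to shift — no conflicts. The grammar is LR(0).

Answer: Yes, the grammar is LR(0)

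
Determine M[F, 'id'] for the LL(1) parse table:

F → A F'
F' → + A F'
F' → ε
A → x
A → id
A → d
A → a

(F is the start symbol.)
F → A F'

To find M[F, 'id'], we find productions for F where 'id' is in the predict set (PREDICT(N → α) = (FIRST(α) \ {ε}) ∪ (FOLLOW(N) if α ⇒* ε)).

Relevant sets:
  FIRST(A) = { 'a', 'd', 'id', 'x' }

F → A F': PREDICT = { 'a', 'd', 'id', 'x' }
  'id' is in predict set, so this production goes in M[F, 'id']

M[F, 'id'] = F → A F'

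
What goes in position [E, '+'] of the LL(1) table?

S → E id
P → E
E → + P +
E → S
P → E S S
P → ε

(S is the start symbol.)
E → + P +, E → S

To find M[E, '+'], we find productions for E where '+' is in the predict set (PREDICT(N → α) = (FIRST(α) \ {ε}) ∪ (FOLLOW(N) if α ⇒* ε)).

Relevant sets:
  FIRST(S) = { '+' }

E → + P +: PREDICT = { '+' }
  '+' is in predict set, so this production goes in M[E, '+']
E → S: PREDICT = { '+' }
  '+' is in predict set, so this production goes in M[E, '+']

M[E, '+'] = E → + P +, E → S  (a multiply-defined cell — the grammar is not LL(1))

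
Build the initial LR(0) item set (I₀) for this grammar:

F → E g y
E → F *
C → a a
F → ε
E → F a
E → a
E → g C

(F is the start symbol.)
First, augment the grammar with F' → F
I₀ = CLOSURE({ [F' → . F] }):
  [F' → . F] has the dot before F: add [F → . E g y], [F → .]
  [F → . E g y] has the dot before E: add [E → . F *], [E → . F a], [E → . a], [E → . g C]
No further items can be added.

I₀ = { [E → . F *], [E → . F a], [E → . a], [E → . g C], [F → . E g y], [F → .], [F' → . F] }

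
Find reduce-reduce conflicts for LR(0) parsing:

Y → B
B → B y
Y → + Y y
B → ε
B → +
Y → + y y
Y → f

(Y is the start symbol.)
Yes — I1: [B → .] vs [B → + .]

A reduce-reduce conflict occurs when an LR(0) state has two complete items [A → α .] and [B → β .] — both call for a reduction, and with no lookahead the parser cannot choose between them.

Augment with Y' → Y and build the canonical LR(0) collection (I0 = CLOSURE({[Y' → . Y]}), then GOTO on every symbol after a dot until no new states appear). It has 10 states:
  I0: { [B → . +], [B → . B y], [B → .], [Y → . + Y y], [Y → . + y y], [Y → . B], [Y → . f], [Y' → . Y] }  — shift, reduce
  I1: { [B → + .], [B → . +], [B → . B y], [B → .], [Y → + . Y y], [Y → + . y y], [Y → . + Y y], [Y → . + y y], [Y → . B], [Y → . f] }  — shift, 2 reduces
  I2: { [B → B . y], [Y → B .] }  — shift, reduce
  I3: { [Y' → Y .] }  — accept
  I4: { [Y → f .] }  — reduce
  I5: { [B → B y .] }  — reduce
  I6: { [Y → + Y . y] }  — shift
  I7: { [Y → + y . y] }  — shift
  I8: { [Y → + y y .] }  — reduce
  I9: { [Y → + Y y .] }  — reduce

I1 contains complete items [B → .], [B → + .] — reduce-reduce conflict.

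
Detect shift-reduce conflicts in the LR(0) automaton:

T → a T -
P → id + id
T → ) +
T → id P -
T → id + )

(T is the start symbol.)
Augment with T' → T and build the canonical LR(0) collection (I0 = CLOSURE({[T' → . T]}), then GOTO on every symbol after a dot until no new states appear). It has 15 states:
  I0: { [T → . ) +], [T → . a T -], [T → . id + )], [T → . id P -], [T' → . T] }  — shift
  I1: { [T → ) . +] }  — shift
  I2: { [T' → T .] }  — accept
  I3: { [T → . ) +], [T → . a T -], [T → . id + )], [T → . id P -], [T → a . T -] }  — shift
  I4: { [P → . id + id], [T → id . + )], [T → id . P -] }  — shift
  I5: { [T → id + . )] }  — shift
  I6: { [T → id P . -] }  — shift
  I7: { [P → id . + id] }  — shift
  I8: { [P → id + . id] }  — shift
  I9: { [P → id + id .] }  — reduce
  I10: { [T → id P - .] }  — reduce
  I11: { [T → id + ) .] }  — reduce
  I12: { [T → a T . -] }  — shift
  I13: { [T → a T - .] }  — reduce
  I14: { [T → ) + .] }  — reduce

No state contains both a complete item and a shift item.

Answer: No shift-reduce conflicts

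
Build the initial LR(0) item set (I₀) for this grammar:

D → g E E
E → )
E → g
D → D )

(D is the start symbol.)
First, augment the grammar with D' → D
I₀ = CLOSURE({ [D' → . D] }):
  [D' → . D] has the dot before D: add [D → . g E E], [D → . D )]
No further items can be added.

I₀ = { [D → . D )], [D → . g E E], [D' → . D] }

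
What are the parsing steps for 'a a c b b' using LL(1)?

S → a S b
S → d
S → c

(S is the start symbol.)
LL(1) parsing maintains a stack (initially the start symbol over $) and the input. At each step: if the stack top is a terminal, match it against the current input token; if it is a non-terminal N, replace it with the RHS of M[N, lookahead] (the unique production whose predict set contains the lookahead).

Stack is shown with the top on the left.

Stack      Input        Action
------------------------------
S $        a a c b b $  output S → a S b
a S b $    a a c b b $  match 'a'
S b $      a c b b $    output S → a S b
a S b b $  a c b b $    match 'a'
S b b $    c b b $      output S → c
c b b $    c b b $      match 'c'
b b $      b b $        match 'b'
b $        b $          match 'b'
$          $            accept

The string is accepted.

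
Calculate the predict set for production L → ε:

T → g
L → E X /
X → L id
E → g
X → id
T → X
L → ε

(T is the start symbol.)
{ 'id' }

PREDICT(L → ε) = (FIRST(RHS) \ {ε}) ∪ (FOLLOW(L) if ε ∈ FIRST(RHS), i.e. RHS ⇒* ε)
The right-hand side is ε (FIRST(ε) = { ε }), so the predict set is FOLLOW(L) = { 'id' }
PREDICT(L → ε) = { 'id' }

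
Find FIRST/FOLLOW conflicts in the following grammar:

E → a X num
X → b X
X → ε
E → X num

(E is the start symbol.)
No FIRST/FOLLOW conflicts.

Nullable non-terminals: X.

X: nullable alternative(s) X → ε; FOLLOW(X) = { 'num' }
  X → b X: FIRST \ {ε} = { 'b' } — disjoint from FOLLOW(X)
  X → ε: FIRST \ {ε} = { } — this is the only nullable alternative, skip

E has no nullable alternative, so no FIRST/FOLLOW check is needed there.

No FIRST/FOLLOW conflicts found.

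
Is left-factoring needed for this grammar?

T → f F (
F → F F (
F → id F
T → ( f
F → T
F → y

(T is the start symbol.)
Left-factoring is needed when two productions for the same non-terminal
share a common prefix on the right-hand side.

Productions for T:
  T → f F (
  T → ( f
Productions for F:
  F → F F (
  F → id F
  F → T
  F → y

No common prefixes found.

Answer: No, left-factoring is not needed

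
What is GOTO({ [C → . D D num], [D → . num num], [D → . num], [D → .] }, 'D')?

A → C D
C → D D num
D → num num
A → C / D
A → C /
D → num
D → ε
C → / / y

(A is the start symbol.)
{ [C → D . D num], [D → . num num], [D → . num], [D → .] }

GOTO(I, 'D') = CLOSURE({ [A → αX.β] : [A → α.Xβ] ∈ I, X = 'D' })

Items with dot before 'D', with the dot advanced:
  [C → . D D num] → [C → D . D num]
Closure of the advanced items:
  [C → D . D num] has the dot before D: add [D → . num num], [D → . num], [D → .]

GOTO = { [C → D . D num], [D → . num num], [D → . num], [D → .] }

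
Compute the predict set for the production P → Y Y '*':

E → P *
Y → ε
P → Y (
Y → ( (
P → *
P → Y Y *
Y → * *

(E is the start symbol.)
PREDICT(P → Y Y '*') = (FIRST(RHS) \ {ε}) ∪ (FOLLOW(P) if ε ∈ FIRST(RHS), i.e. RHS ⇒* ε)
FIRST(Y) = { '(', '*', ε }
FIRST(Y Y '*') = { '(', '*' }
ε ∉ FIRST(Y Y '*'), so FOLLOW(P) is not added.
PREDICT(P → Y Y '*') = { '(', '*' }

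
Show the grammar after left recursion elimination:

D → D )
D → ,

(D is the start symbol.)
D → , D'
D' → ) D'
D' → ε

D is directly left-recursive. The standard transformation for
  A → A α₁ | ... | A α_m | β₁ | ... | β_n
is
  A  → β₁ A' | ... | β_n A'
  A' → α₁ A' | ... | α_m A' | ε

D → , becomes D → , D'
D → D ) becomes D' → ) D'
Add D' → ε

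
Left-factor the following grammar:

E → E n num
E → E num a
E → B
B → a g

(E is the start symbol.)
E → E E'
E' → n num
E' → num a
E → B
B → a g

Left-factoring transforms A → αβ₁ | αβ₂ into A → αA' and A' → β₁ | β₂
(α is the longest common prefix among the alternatives). Repeat until
no nonterminal has two alternatives with a common prefix.

Round 1: E has alternatives sharing prefix 'E'. Introduce E': E → E E'
  Add: E' → n num
  Add: E' → num a

No remaining common prefixes — done.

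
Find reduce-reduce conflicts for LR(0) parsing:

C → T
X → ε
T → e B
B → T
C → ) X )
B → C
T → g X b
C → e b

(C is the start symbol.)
A reduce-reduce conflict occurs when an LR(0) state has two complete items [A → α .] and [B → β .] — both call for a reduction, and with no lookahead the parser cannot choose between them.

Augment with C' → C and build the canonical LR(0) collection (I0 = CLOSURE({[C' → . C]}), then GOTO on every symbol after a dot until no new states appear). It has 14 states:
  I0: { [C → . ) X )], [C → . T], [C → . e b], [C' → . C], [T → . e B], [T → . g X b] }  — shift
  I1: { [C → ) . X )], [X → .] }  — reduce
  I2: { [C' → C .] }  — accept
  I3: { [C → T .] }  — reduce
  I4: { [B → . C], [B → . T], [C → . ) X )], [C → . T], [C → . e b], [C → e . b], [T → . e B], [T → . g X b], [T → e . B] }  — shift
  I5: { [T → g . X b], [X → .] }  — reduce
  I6: { [T → g X . b] }  — shift
  I7: { [T → g X b .] }  — reduce
  I8: { [T → e B .] }  — reduce
  I9: { [B → C .] }  — reduce
  I10: { [B → T .], [C → T .] }  — 2 reduces
  I11: { [C → e b .] }  — reduce
  I12: { [C → ) X . )] }  — shift
  I13: { [C → ) X ) .] }  — reduce

I10 contains complete items [B → T .], [C → T .] — reduce-reduce conflict.

Answer: Yes — I10: [B → T .] vs [C → T .]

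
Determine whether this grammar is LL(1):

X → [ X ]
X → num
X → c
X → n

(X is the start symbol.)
Yes, the grammar is LL(1).

A grammar is LL(1) if for each non-terminal N with multiple productions, the predict sets of those productions are pairwise disjoint, where PREDICT(N → α) = (FIRST(α) \ {ε}) ∪ (FOLLOW(N) if α ⇒* ε).

For X:
  PREDICT(X → '[' X ']') = { '[' }
  PREDICT(X → num) = { 'num' }
  PREDICT(X → c) = { 'c' }
  PREDICT(X → n) = { 'n' }

All predict sets are disjoint. The grammar IS LL(1).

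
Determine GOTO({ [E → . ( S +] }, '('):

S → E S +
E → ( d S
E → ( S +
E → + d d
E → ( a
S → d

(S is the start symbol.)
GOTO(I, '(') = CLOSURE({ [A → αX.β] : [A → α.Xβ] ∈ I, X = '(' })

Items with dot before '(', with the dot advanced:
  [E → . ( S +] → [E → ( . S +]
Closure of the advanced items:
  [E → ( . S +] has the dot before S: add [S → . E S +], [S → . d]
  [S → . E S +] has the dot before E: add [E → . ( d S], [E → . ( S +], [E → . + d d], [E → . ( a]

GOTO = { [E → ( . S +], [E → . ( S +], [E → . ( a], [E → . ( d S], [E → . + d d], [S → . E S +], [S → . d] }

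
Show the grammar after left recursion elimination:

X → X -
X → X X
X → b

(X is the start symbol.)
X → b X'
X' → - X'
X' → X X'
X' → ε

X is directly left-recursive. The standard transformation for
  A → A α₁ | ... | A α_m | β₁ | ... | β_n
is
  A  → β₁ A' | ... | β_n A'
  A' → α₁ A' | ... | α_m A' | ε

X → b becomes X → b X'
X → X - becomes X' → - X'
X → X X becomes X' → X X'
Add X' → ε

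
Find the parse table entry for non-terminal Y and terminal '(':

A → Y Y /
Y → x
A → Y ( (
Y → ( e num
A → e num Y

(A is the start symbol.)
Y → ( e num

To find M[Y, '('], we find productions for Y where '(' is in the predict set (PREDICT(N → α) = (FIRST(α) \ {ε}) ∪ (FOLLOW(N) if α ⇒* ε)).

Y → x: PREDICT = { 'x' }
Y → ( e num: PREDICT = { '(' }
  '(' is in predict set, so this production goes in M[Y, '(']

M[Y, '('] = Y → ( e num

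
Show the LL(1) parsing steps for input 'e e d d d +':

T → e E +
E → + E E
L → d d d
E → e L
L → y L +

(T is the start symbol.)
Stack is shown with the top on the left.

Stack      Input          Action
--------------------------------
T $        e e d d d + $  output T → e E +
e E + $    e e d d d + $  match 'e'
E + $      e d d d + $    output E → e L
e L + $    e d d d + $    match 'e'
L + $      d d d + $      output L → d d d
d d d + $  d d d + $      match 'd'
d d + $    d d + $        match 'd'
d + $      d + $          match 'd'
+ $        + $            match '+'
$          $              accept

The string is accepted.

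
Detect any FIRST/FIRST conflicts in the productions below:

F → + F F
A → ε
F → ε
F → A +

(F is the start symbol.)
Yes. F → '+' F F / F → A '+' on { '+' }

FIRST sets of the non-terminals at (or reachable through a nullable prefix from) the front of some alternative:
  FIRST(A) = { ε }

Productions for F:
  F → + F F: FIRST = { '+' }
  F → ε: FIRST = { ε }
  F → A +: FIRST = { '+' }
A has only one production, so no FIRST/FIRST conflict is possible there.

Conflict for F: F → + F F and F → A +
  Overlap: { '+' }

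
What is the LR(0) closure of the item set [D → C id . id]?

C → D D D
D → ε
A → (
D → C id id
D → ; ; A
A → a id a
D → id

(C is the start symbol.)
Start with: [D → C id . id]
The dot precedes the terminal id, so nothing is added.

CLOSURE = { [D → C id . id] }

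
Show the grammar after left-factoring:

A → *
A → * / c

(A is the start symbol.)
Left-factoring transforms A → αβ₁ | αβ₂ into A → αA' and A' → β₁ | β₂
(α is the longest common prefix among the alternatives). Repeat until
no nonterminal has two alternatives with a common prefix.

Round 1: A has alternatives sharing prefix '*'. Introduce A': A → * A'
  Add: A' → ε
  Add: A' → / c

No remaining common prefixes — done.

Resulting grammar:
A → * A'
A' → ε
A' → / c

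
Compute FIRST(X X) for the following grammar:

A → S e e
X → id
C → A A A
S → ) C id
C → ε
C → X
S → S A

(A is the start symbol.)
FIRST sets of the non-terminals involved (from the grammar, by fixed-point iteration):
  FIRST(X) = { 'id' }

To compute FIRST(X X), process the symbols left to right:
Symbol X is a non-terminal. Add FIRST(X) \ {ε} = { 'id' }
X is not nullable (ε ∉ FIRST(X)), so stop here.
FIRST(X X) = { 'id' }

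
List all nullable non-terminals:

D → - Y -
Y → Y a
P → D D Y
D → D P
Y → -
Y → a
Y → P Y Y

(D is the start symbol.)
A non-terminal is nullable if it can derive ε (the empty string): either it has an ε-production, or it has a production whose right-hand side consists entirely of nullable non-terminals.

There are no ε-productions, so no non-terminal can derive ε.
No non-terminals are nullable.

Answer: None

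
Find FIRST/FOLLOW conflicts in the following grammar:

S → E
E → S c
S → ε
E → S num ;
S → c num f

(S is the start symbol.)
Yes. S → E with FOLLOW(S) on { 'c', 'num' }; S → c num f with FOLLOW(S) on { 'c' }

A FIRST/FOLLOW conflict occurs when a non-terminal N has a nullable alternative N → β (β ⇒* ε) and another alternative N → α with FIRST(α) ∩ FOLLOW(N) ≠ ∅: on such a lookahead the parser cannot decide between expanding α and letting N vanish via β.

Nullable non-terminals: S.
FIRST sets used below: FIRST(E) = { 'c', 'num' }

S: nullable alternative(s) S → ε; FOLLOW(S) = { $, 'c', 'num' }
  S → E: FIRST \ {ε} = { 'c', 'num' } — overlaps FOLLOW(S) on { 'c', 'num' }: CONFLICT
  S → ε: FIRST \ {ε} = { } — this is the only nullable alternative, skip
  S → c num f: FIRST \ {ε} = { 'c' } — overlaps FOLLOW(S) on { 'c' }: CONFLICT

E has no nullable alternative, so no FIRST/FOLLOW check is needed there.

So the grammar has 2 FIRST/FOLLOW conflicts (marked CONFLICT above).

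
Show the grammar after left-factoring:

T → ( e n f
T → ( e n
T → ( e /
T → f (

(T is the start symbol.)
Left-factoring transforms A → αβ₁ | αβ₂ into A → αA' and A' → β₁ | β₂
(α is the longest common prefix among the alternatives). Repeat until
no nonterminal has two alternatives with a common prefix.

Round 1: T has alternatives sharing prefix '( e'. Introduce T': T → ( e T'
  Add: T' → n f
  Add: T' → n
  Add: T' → /

Round 2: T' has alternatives sharing prefix 'n'. Introduce T'': T' → n T''
  Add: T'' → f
  Add: T'' → ε

No remaining common prefixes — done.

Resulting grammar:
T → ( e T'
T' → n T''
T'' → f
T'' → ε
T' → /
T → f (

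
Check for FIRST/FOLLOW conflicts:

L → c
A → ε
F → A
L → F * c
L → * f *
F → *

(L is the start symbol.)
Yes. F → '*' with FOLLOW(F) on { '*' }

A FIRST/FOLLOW conflict occurs when a non-terminal N has a nullable alternative N → β (β ⇒* ε) and another alternative N → α with FIRST(α) ∩ FOLLOW(N) ≠ ∅: on such a lookahead the parser cannot decide between expanding α and letting N vanish via β.

Nullable non-terminals: A, F.
FIRST sets used below: FIRST(A) = { ε }
A has a nullable alternative but only one production, so nothing to check.

F: nullable alternative(s) F → A; FOLLOW(F) = { '*' }
  F → A: FIRST \ {ε} = { } — this is the only nullable alternative, skip
  F → *: FIRST \ {ε} = { '*' } — overlaps FOLLOW(F) on { '*' }: CONFLICT

L has no nullable alternative, so no FIRST/FOLLOW check is needed there.

So the grammar has 1 FIRST/FOLLOW conflict (marked CONFLICT above).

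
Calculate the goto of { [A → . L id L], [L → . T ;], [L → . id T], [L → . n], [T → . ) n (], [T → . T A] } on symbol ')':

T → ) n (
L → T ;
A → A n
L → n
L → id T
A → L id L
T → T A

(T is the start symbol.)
GOTO(I, ')') = CLOSURE({ [A → αX.β] : [A → α.Xβ] ∈ I, X = ')' })

Items with dot before ')', with the dot advanced:
  [T → . ) n (] → [T → ) . n (]
Closure adds nothing (no advanced item has the dot before a non-terminal).

GOTO = { [T → ) . n (] }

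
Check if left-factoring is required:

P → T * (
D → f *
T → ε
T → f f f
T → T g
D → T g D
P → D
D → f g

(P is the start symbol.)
Left-factoring is needed when two productions for the same non-terminal
share a common prefix on the right-hand side.

Productions for P:
  P → T * (
  P → D
Productions for D:
  D → f *
  D → T g D
  D → f g
Productions for T:
  T → ε
  T → f f f
  T → T g

Found common prefix 'f' in productions for D

Answer: Yes, D has productions with common prefix 'f'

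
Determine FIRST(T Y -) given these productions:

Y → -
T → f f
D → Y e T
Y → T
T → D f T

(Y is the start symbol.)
FIRST sets of the non-terminals involved (from the grammar, by fixed-point iteration):
  FIRST(T) = { '-', 'f' }

To compute FIRST(T Y -), process the symbols left to right:
Symbol T is a non-terminal. Add FIRST(T) \ {ε} = { '-', 'f' }
T is not nullable (ε ∉ FIRST(T)), so stop here.
FIRST(T Y -) = { '-', 'f' }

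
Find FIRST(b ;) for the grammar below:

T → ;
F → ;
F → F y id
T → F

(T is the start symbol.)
To compute FIRST(b ;), process the symbols left to right:
Symbol b is a terminal. Add 'b' and stop.
FIRST(b ;) = { 'b' }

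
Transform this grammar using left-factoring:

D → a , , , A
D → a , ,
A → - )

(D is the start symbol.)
Left-factoring transforms A → αβ₁ | αβ₂ into A → αA' and A' → β₁ | β₂
(α is the longest common prefix among the alternatives). Repeat until
no nonterminal has two alternatives with a common prefix.

Round 1: D has alternatives sharing prefix 'a , ,'. Introduce D': D → a , , D'
  Add: D' → , A
  Add: D' → ε

No remaining common prefixes — done.

Resulting grammar:
D → a , , D'
D' → , A
D' → ε
A → - )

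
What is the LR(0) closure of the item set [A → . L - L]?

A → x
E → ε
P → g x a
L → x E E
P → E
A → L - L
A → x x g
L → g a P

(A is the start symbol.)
{ [A → . L - L], [L → . g a P], [L → . x E E] }

To compute CLOSURE, for each item [A → α.Bβ] where B is a non-terminal, add [B → .γ] for all productions B → γ; repeat for the newly added items until nothing changes.

Start with: [A → . L - L]
  [A → . L - L] has the dot before L: add [L → . x E E], [L → . g a P]
No further items can be added.

CLOSURE = { [A → . L - L], [L → . g a P], [L → . x E E] }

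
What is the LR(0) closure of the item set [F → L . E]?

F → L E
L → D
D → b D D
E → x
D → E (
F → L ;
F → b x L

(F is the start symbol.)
{ [E → . x], [F → L . E] }

To compute CLOSURE, for each item [A → α.Bβ] where B is a non-terminal, add [B → .γ] for all productions B → γ; repeat for the newly added items until nothing changes.

Start with: [F → L . E]
  [F → L . E] has the dot before E: add [E → . x]
No further items can be added.

CLOSURE = { [E → . x], [F → L . E] }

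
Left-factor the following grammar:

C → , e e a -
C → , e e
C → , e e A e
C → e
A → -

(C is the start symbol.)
C → , e e C'
C' → a -
C' → ε
C' → A e
C → e
A → -

Left-factoring transforms A → αβ₁ | αβ₂ into A → αA' and A' → β₁ | β₂
(α is the longest common prefix among the alternatives). Repeat until
no nonterminal has two alternatives with a common prefix.

Round 1: C has alternatives sharing prefix ', e e'. Introduce C': C → , e e C'
  Add: C' → a -
  Add: C' → ε
  Add: C' → A e

No remaining common prefixes — done.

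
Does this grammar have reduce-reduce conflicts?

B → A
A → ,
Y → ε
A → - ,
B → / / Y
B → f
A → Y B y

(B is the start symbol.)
A reduce-reduce conflict occurs when an LR(0) state has two complete items [A → α .] and [B → β .] — both call for a reduction, and with no lookahead the parser cannot choose between them.

Augment with B' → B and build the canonical LR(0) collection (I0 = CLOSURE({[B' → . B]}), then GOTO on every symbol after a dot until no new states appear). It has 13 states:
  I0: { [A → . ,], [A → . - ,], [A → . Y B y], [B → . / / Y], [B → . A], [B → . f], [B' → . B], [Y → .] }  — shift, reduce
  I1: { [A → , .] }  — reduce
  I2: { [A → - . ,] }  — shift
  I3: { [B → / . / Y] }  — shift
  I4: { [B → A .] }  — reduce
  I5: { [B' → B .] }  — accept
  I6: { [A → . ,], [A → . - ,], [A → . Y B y], [A → Y . B y], [B → . / / Y], [B → . A], [B → . f], [Y → .] }  — shift, reduce
  I7: { [B → f .] }  — reduce
  I8: { [A → Y B . y] }  — shift
  I9: { [A → Y B y .] }  — reduce
  I10: { [B → / / . Y], [Y → .] }  — reduce
  I11: { [B → / / Y .] }  — reduce
  I12: { [A → - , .] }  — reduce

No state contains more than one complete item.

Answer: No reduce-reduce conflicts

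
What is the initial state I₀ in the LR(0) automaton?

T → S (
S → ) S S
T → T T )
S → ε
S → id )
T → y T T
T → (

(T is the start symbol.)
{ [S → . ) S S], [S → . id )], [S → .], [T → . (], [T → . S (], [T → . T T )], [T → . y T T], [T' → . T] }

First, augment the grammar with T' → T
I₀ = CLOSURE({ [T' → . T] }):
  [T' → . T] has the dot before T: add [T → . S (], [T → . T T )], [T → . y T T], [T → . (]
  [T → . S (] has the dot before S: add [S → . ) S S], [S → .], [S → . id )]
No further items can be added.

I₀ = { [S → . ) S S], [S → . id )], [S → .], [T → . (], [T → . S (], [T → . T T )], [T → . y T T], [T' → . T] }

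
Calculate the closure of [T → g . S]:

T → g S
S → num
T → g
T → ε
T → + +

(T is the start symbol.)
To compute CLOSURE, for each item [A → α.Bβ] where B is a non-terminal, add [B → .γ] for all productions B → γ; repeat for the newly added items until nothing changes.

Start with: [T → g . S]
  [T → g . S] has the dot before S: add [S → . num]
No further items can be added.

CLOSURE = { [S → . num], [T → g . S] }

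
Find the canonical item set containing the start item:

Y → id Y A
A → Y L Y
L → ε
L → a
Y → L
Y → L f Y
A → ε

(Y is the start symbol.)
{ [L → . a], [L → .], [Y → . L f Y], [Y → . L], [Y → . id Y A], [Y' → . Y] }

First, augment the grammar with Y' → Y
I₀ = CLOSURE({ [Y' → . Y] }):
  [Y' → . Y] has the dot before Y: add [Y → . id Y A], [Y → . L], [Y → . L f Y]
  [Y → . L] has the dot before L: add [L → .], [L → . a]
No further items can be added.

I₀ = { [L → . a], [L → .], [Y → . L f Y], [Y → . L], [Y → . id Y A], [Y' → . Y] }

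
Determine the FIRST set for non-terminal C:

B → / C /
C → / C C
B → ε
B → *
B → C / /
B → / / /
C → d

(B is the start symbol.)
{ '/', 'd' }

To compute FIRST(C), examine every production with C on the left-hand side, reading each right-hand side left to right until a non-nullable symbol is reached.

From C → / C C:
  - '/' is a terminal: add '/' and stop
From C → d:
  - d is a terminal: add 'd' and stop

Collecting: FIRST(C) = { '/', 'd' }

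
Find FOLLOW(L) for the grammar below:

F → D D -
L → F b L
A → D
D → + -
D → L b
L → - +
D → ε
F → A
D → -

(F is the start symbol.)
To compute FOLLOW(L), find every occurrence of L on a right-hand side N → α L β: add FIRST(β) \ {ε}, and if β is empty or nullable also add FOLLOW(N). Iterate to a fixed point.

In L → F b L: L is at the end; this adds FOLLOW(L) to itself — nothing new
In D → L b: L is followed by b, add FIRST(b) \ {ε} = { 'b' }

Taking the union: FOLLOW(L) = { 'b' }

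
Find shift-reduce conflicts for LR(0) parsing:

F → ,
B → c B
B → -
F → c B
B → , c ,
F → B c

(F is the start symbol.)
Augment with F' → F and build the canonical LR(0) collection (I0 = CLOSURE({[F' → . F]}), then GOTO on every symbol after a dot until no new states appear). It has 13 states:
  I0: { [B → . , c ,], [B → . -], [B → . c B], [F → . ,], [F → . B c], [F → . c B], [F' → . F] }  — shift
  I1: { [B → , . c ,], [F → , .] }  — shift, reduce
  I2: { [B → - .] }  — reduce
  I3: { [F → B . c] }  — shift
  I4: { [F' → F .] }  — accept
  I5: { [B → . , c ,], [B → . -], [B → . c B], [B → c . B], [F → c . B] }  — shift
  I6: { [B → , . c ,] }  — shift
  I7: { [B → c B .], [F → c B .] }  — 2 reduces
  I8: { [B → . , c ,], [B → . -], [B → . c B], [B → c . B] }  — shift
  I9: { [B → c B .] }  — reduce
  I10: { [B → , c . ,] }  — shift
  I11: { [B → , c , .] }  — reduce
  I12: { [F → B c .] }  — reduce

I1 contains reduce item [F → , .] and shift item [B → , . c ,] — shift-reduce conflict.

Answer: Yes — I1: [F → , .] vs [B → , . c ,]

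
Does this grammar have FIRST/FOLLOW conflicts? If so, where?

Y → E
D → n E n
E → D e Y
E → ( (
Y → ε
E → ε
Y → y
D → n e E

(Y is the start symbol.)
Yes. Y → E with FOLLOW(Y) on { 'n' }; E → D e Y with FOLLOW(E) on { 'n' }

Nullable non-terminals: E, Y.
FIRST sets used below: FIRST(D) = { 'n' }, FIRST(E) = { '(', 'n', ε }

E: nullable alternative(s) E → ε; FOLLOW(E) = { $, 'e', 'n' }
  E → D e Y: FIRST \ {ε} = { 'n' } — overlaps FOLLOW(E) on { 'n' }: CONFLICT
  E → ( (: FIRST \ {ε} = { '(' } — disjoint from FOLLOW(E)
  E → ε: FIRST \ {ε} = { } — this is the only nullable alternative, skip

Y: nullable alternative(s) Y → E, Y → ε; FOLLOW(Y) = { $, 'e', 'n' }
  Y → E: FIRST \ {ε} = { '(', 'n' } — overlaps FOLLOW(Y) on { 'n' }: CONFLICT
  Y → ε: FIRST \ {ε} = { } — disjoint from FOLLOW(Y)
  Y → y: FIRST \ {ε} = { 'y' } — disjoint from FOLLOW(Y)

D has no nullable alternative, so no FIRST/FOLLOW check is needed there.

So the grammar has 2 FIRST/FOLLOW conflicts (marked CONFLICT above).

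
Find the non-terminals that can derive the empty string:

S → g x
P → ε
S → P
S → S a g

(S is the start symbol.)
ε-productions: P → ε
So P is immediately nullable.
S → P: every symbol on the right is nullable, so S is nullable too.
Every non-terminal is now nullable.
Nullable = { 'P', 'S' }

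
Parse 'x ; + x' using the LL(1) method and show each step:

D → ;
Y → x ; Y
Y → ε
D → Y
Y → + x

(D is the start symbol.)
Stack is shown with the top on the left.

Stack    Input      Action
--------------------------
D $      x ; + x $  output D → Y
Y $      x ; + x $  output Y → x ; Y
x ; Y $  x ; + x $  match 'x'
; Y $    ; + x $    match ';'
Y $      + x $      output Y → + x
+ x $    + x $      match '+'
x $      x $        match 'x'
$        $          accept

The string is accepted.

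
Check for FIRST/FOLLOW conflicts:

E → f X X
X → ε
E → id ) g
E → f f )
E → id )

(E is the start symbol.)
Nullable non-terminals: X.
X has a nullable alternative but only one production, so nothing to check.

E has no nullable alternative, so no FIRST/FOLLOW check is needed there.

No FIRST/FOLLOW conflicts found.

Answer: No FIRST/FOLLOW conflicts.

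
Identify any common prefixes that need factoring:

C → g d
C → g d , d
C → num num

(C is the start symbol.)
Yes, C has productions with common prefix 'g d'

Left-factoring is needed when two productions for the same non-terminal
share a common prefix on the right-hand side.

Productions for C:
  C → g d
  C → g d , d
  C → num num

Found common prefix 'g d' in productions for C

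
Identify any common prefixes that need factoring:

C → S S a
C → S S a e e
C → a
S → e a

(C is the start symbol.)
Left-factoring is needed when two productions for the same non-terminal
share a common prefix on the right-hand side.

Productions for C:
  C → S S a
  C → S S a e e
  C → a

Found common prefix 'S S a' in productions for C

Answer: Yes, C has productions with common prefix 'S S a'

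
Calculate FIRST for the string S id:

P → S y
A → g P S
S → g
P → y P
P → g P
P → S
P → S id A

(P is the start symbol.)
{ 'g' }

FIRST sets of the non-terminals involved (from the grammar, by fixed-point iteration):
  FIRST(S) = { 'g' }

To compute FIRST(S id), process the symbols left to right:
Symbol S is a non-terminal. Add FIRST(S) \ {ε} = { 'g' }
S is not nullable (ε ∉ FIRST(S)), so stop here.
FIRST(S id) = { 'g' }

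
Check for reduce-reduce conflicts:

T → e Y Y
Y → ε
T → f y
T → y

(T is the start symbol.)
No reduce-reduce conflicts

A reduce-reduce conflict occurs when an LR(0) state has two complete items [A → α .] and [B → β .] — both call for a reduction, and with no lookahead the parser cannot choose between them.

Augment with T' → T and build the canonical LR(0) collection (I0 = CLOSURE({[T' → . T]}), then GOTO on every symbol after a dot until no new states appear). It has 8 states:
  I0: { [T → . e Y Y], [T → . f y], [T → . y], [T' → . T] }  — shift
  I1: { [T' → T .] }  — accept
  I2: { [T → e . Y Y], [Y → .] }  — reduce
  I3: { [T → f . y] }  — shift
  I4: { [T → y .] }  — reduce
  I5: { [T → f y .] }  — reduce
  I6: { [T → e Y . Y], [Y → .] }  — reduce
  I7: { [T → e Y Y .] }  — reduce

No state contains more than one complete item.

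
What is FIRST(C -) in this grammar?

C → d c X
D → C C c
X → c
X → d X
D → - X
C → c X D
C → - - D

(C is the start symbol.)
{ '-', 'c', 'd' }

FIRST sets of the non-terminals involved (from the grammar, by fixed-point iteration):
  FIRST(C) = { '-', 'c', 'd' }

To compute FIRST(C -), process the symbols left to right:
Symbol C is a non-terminal. Add FIRST(C) \ {ε} = { '-', 'c', 'd' }
C is not nullable (ε ∉ FIRST(C)), so stop here.
FIRST(C -) = { '-', 'c', 'd' }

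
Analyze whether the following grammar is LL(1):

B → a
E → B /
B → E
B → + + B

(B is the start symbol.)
Relevant sets:
  FIRST(E) = { '+', 'a' }

For B:
  PREDICT(B → a) = { 'a' }
  PREDICT(B → E) = { '+', 'a' }
  PREDICT(B → '+' '+' B) = { '+' }
E has a single production, so nothing to check there.

Conflict found: Predict set conflict for B: { 'a' }
The grammar is NOT LL(1).

Answer: No. Predict set conflict for B: { 'a' }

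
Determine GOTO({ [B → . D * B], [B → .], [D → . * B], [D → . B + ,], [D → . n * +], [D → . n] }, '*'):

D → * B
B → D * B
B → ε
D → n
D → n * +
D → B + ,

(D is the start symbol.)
{ [B → . D * B], [B → .], [D → * . B], [D → . * B], [D → . B + ,], [D → . n * +], [D → . n] }

GOTO(I, '*') = CLOSURE({ [A → αX.β] : [A → α.Xβ] ∈ I, X = '*' })

Items with dot before '*', with the dot advanced:
  [D → . * B] → [D → * . B]
Closure of the advanced items:
  [D → * . B] has the dot before B: add [B → . D * B], [B → .]
  [B → . D * B] has the dot before D: add [D → . * B], [D → . n], [D → . n * +], [D → . B + ,]

GOTO = { [B → . D * B], [B → .], [D → * . B], [D → . * B], [D → . B + ,], [D → . n * +], [D → . n] }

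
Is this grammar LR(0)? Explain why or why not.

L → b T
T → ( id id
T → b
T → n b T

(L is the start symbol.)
Yes, the grammar is LR(0)

Augment with L' → L and build the canonical LR(0) collection (I0 = CLOSURE({[L' → . L]}), then GOTO on every symbol after a dot until no new states appear). It has 11 states:
  I0: { [L → . b T], [L' → . L] }  — shift
  I1: { [L' → L .] }  — accept
  I2: { [L → b . T], [T → . ( id id], [T → . b], [T → . n b T] }  — shift
  I3: { [T → ( . id id] }  — shift
  I4: { [L → b T .] }  — reduce
  I5: { [T → b .] }  — reduce
  I6: { [T → n . b T] }  — shift
  I7: { [T → . ( id id], [T → . b], [T → . n b T], [T → n b . T] }  — shift
  I8: { [T → n b T .] }  — reduce
  I9: { [T → ( id . id] }  — shift
  I10: { [T → ( id id .] }  — reduce

Every state is either a pure shift/goto state or contains exactly one complete item and nothing to shift — no conflicts. The grammar is LR(0).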